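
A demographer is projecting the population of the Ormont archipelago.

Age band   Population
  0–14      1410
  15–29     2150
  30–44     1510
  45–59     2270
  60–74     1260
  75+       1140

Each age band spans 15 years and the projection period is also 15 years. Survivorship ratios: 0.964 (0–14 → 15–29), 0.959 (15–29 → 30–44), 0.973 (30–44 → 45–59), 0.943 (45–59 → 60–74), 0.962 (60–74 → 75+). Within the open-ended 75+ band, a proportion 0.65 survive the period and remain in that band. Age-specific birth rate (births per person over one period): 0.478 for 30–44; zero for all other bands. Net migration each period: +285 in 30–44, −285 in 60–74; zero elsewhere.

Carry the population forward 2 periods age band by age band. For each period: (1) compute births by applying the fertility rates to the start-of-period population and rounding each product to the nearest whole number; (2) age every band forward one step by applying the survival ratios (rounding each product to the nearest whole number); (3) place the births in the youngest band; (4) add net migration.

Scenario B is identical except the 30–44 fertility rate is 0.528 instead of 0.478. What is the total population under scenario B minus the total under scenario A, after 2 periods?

189

After projecting period 1:
Births: 1510 × 0.478 = 722
15–29: 1410 × 0.964 = 1359
30–44: 2150 × 0.959 = 2062
45–59: 1510 × 0.973 = 1469
60–74: 2270 × 0.943 = 2141
75+: 1260 × 0.962 + 1140 × 0.65 = 1212 + 741 = 1953
Net migration: 30–44 + 285 → 2347; 60–74 − 285 → 1856
Population now: 0–14=722, 15–29=1359, 30–44=2347, 45–59=1469, 60–74=1856, 75+=1953
After projecting period 2:
Births: 2347 × 0.478 = 1122
15–29: 722 × 0.964 = 696
30–44: 1359 × 0.959 = 1303
45–59: 2347 × 0.973 = 2284
60–74: 1469 × 0.943 = 1385
75+: 1856 × 0.962 + 1953 × 0.65 = 1785 + 1269 = 3054
Net migration: 30–44 + 285 → 1588; 60–74 − 285 → 1100
Population now: 0–14=1122, 15–29=696, 30–44=1588, 45–59=2284, 60–74=1100, 75+=3054
Scenario A total after 2 periods: 9844
Scenario B projection —
After projecting period 1:
Births: 1510 × 0.528 = 797
15–29: 1410 × 0.964 = 1359
30–44: 2150 × 0.959 = 2062
45–59: 1510 × 0.973 = 1469
60–74: 2270 × 0.943 = 2141
75+: 1260 × 0.962 + 1140 × 0.65 = 1212 + 741 = 1953
Net migration: 30–44 + 285 → 2347; 60–74 − 285 → 1856
Population now: 0–14=797, 15–29=1359, 30–44=2347, 45–59=1469, 60–74=1856, 75+=1953
After projecting period 2:
Births: 2347 × 0.528 = 1239
15–29: 797 × 0.964 = 768
30–44: 1359 × 0.959 = 1303
45–59: 2347 × 0.973 = 2284
60–74: 1469 × 0.943 = 1385
75+: 1856 × 0.962 + 1953 × 0.65 = 1785 + 1269 = 3054
Net migration: 30–44 + 285 → 1588; 60–74 − 285 → 1100
Population now: 0–14=1239, 15–29=768, 30–44=1588, 45–59=2284, 60–74=1100, 75+=3054
Scenario B total after 2 periods: 10033
Difference B − A = 10033 − 9844 = 189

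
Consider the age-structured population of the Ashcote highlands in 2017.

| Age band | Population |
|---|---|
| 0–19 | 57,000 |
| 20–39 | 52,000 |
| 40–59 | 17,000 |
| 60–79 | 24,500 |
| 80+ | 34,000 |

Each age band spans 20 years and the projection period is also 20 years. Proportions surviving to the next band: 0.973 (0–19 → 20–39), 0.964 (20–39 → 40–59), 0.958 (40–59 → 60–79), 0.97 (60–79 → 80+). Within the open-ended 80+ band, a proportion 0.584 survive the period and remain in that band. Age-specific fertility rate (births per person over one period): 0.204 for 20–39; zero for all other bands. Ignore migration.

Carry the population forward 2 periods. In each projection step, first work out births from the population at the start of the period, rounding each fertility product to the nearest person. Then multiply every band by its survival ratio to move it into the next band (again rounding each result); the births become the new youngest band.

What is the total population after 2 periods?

164395

After projecting period 1:
Births: 52000 * 0.204 = 10608
20–39: 57000 * 0.973 = 55461
40–59: 52000 * 0.964 = 50128
60–79: 17000 * 0.958 = 16286
80+: 24500 * 0.97 + 34000 * 0.584 = 23765 + 19856 = 43621
Giving 10608 / 55461 / 50128 / 16286 / 43621.
After projecting period 2:
Births: 55461 * 0.204 = 11314
20–39: 10608 * 0.973 = 10322
40–59: 55461 * 0.964 = 53464
60–79: 50128 * 0.958 = 48023
80+: 16286 * 0.97 + 43621 * 0.584 = 15797 + 25475 = 41272
Giving 11314 / 10322 / 53464 / 48023 / 41272.
Total after period 2: 11314 + 10322 + 53464 + 48023 + 41272 = 164395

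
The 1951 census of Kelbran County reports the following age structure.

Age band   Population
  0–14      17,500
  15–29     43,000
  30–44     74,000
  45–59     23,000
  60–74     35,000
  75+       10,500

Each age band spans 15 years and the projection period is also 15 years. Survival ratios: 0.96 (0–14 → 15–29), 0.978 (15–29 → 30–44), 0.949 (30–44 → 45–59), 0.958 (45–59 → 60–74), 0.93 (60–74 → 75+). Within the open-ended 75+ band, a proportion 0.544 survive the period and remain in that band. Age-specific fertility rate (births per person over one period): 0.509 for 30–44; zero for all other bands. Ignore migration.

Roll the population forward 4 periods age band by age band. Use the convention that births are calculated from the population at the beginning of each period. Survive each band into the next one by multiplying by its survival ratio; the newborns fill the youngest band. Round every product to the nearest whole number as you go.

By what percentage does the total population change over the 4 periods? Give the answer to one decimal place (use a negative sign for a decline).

— Period 1 —
Births: 74000 * 0.509 = 37666
15–29: 17500 * 0.96 = 16800
30–44: 43000 * 0.978 = 42054
45–59: 74000 * 0.949 = 70226
60–74: 23000 * 0.958 = 22034
75+: 35000 * 0.93 + 10500 * 0.544 = 32550 + 5712 = 38262
End of period: [37666, 16800, 42054, 70226, 22034, 38262]
— Period 2 —
Births: 42054 * 0.509 = 21405
15–29: 37666 * 0.96 = 36159
30–44: 16800 * 0.978 = 16430
45–59: 42054 * 0.949 = 39909
60–74: 70226 * 0.958 = 67277
75+: 22034 * 0.93 + 38262 * 0.544 = 20492 + 20815 = 41307
End of period: [21405, 36159, 16430, 39909, 67277, 41307]
— Period 3 —
Births: 16430 * 0.509 = 8363
15–29: 21405 * 0.96 = 20549
30–44: 36159 * 0.978 = 35364
45–59: 16430 * 0.949 = 15592
60–74: 39909 * 0.958 = 38233
75+: 67277 * 0.93 + 41307 * 0.544 = 62568 + 22471 = 85039
End of period: [8363, 20549, 35364, 15592, 38233, 85039]
— Period 4 —
Births: 35364 * 0.509 = 18000
15–29: 8363 * 0.96 = 8028
30–44: 20549 * 0.978 = 20097
45–59: 35364 * 0.949 = 33560
60–74: 15592 * 0.958 = 14937
75+: 38233 * 0.93 + 85039 * 0.544 = 35557 + 46261 = 81818
End of period: [18000, 8028, 20097, 33560, 14937, 81818]
Total: 203000 → 176440; change = -26560; percentage change = -13.1%

-13.1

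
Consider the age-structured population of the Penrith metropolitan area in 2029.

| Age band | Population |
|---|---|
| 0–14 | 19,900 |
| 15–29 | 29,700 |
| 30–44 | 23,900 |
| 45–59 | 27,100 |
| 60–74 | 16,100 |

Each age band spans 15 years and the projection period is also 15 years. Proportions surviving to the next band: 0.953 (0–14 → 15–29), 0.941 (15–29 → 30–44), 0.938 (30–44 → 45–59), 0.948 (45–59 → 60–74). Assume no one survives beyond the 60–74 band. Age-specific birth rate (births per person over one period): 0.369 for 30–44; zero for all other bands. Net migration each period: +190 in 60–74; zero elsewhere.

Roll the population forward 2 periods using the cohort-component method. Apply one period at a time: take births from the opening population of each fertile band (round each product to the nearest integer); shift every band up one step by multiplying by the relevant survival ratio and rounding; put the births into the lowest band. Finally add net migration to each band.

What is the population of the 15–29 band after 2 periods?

Period 1.
Births: 23900 × 0.369 = 8819
15–29: 19900 × 0.953 = 18965
30–44: 29700 × 0.941 = 27948
45–59: 23900 × 0.938 = 22418
60–74: 27100 × 0.948 = 25691
Net migration: 60–74 + 190 → 25881
Population now: 0–14=8819, 15–29=18965, 30–44=27948, 45–59=22418, 60–74=25881
Period 2.
Births: 27948 × 0.369 = 10313
15–29: 8819 × 0.953 = 8405
30–44: 18965 × 0.941 = 17846
45–59: 27948 × 0.938 = 26215
60–74: 22418 × 0.948 = 21252
Net migration: 60–74 + 190 → 21442
Population now: 0–14=10313, 15–29=8405, 30–44=17846, 45–59=26215, 60–74=21442

8405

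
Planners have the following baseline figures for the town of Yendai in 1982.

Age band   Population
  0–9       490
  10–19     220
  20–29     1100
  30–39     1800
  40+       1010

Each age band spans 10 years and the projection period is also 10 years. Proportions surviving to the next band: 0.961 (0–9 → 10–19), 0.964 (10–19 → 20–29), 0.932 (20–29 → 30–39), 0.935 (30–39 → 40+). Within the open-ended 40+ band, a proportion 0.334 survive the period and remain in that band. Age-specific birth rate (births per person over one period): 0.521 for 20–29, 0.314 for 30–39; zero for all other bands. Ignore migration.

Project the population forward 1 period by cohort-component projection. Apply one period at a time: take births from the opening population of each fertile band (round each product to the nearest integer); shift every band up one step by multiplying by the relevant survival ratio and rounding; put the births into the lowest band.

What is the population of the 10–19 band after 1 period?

471

Let band 1 be 0–9 through band 5 = 40+.
Period 1.
Births: 1100 × 0.521 = 573  |  1800 × 0.314 = 565 → 1138
Band 2: 490 × 0.961 = 471
Band 3: 220 × 0.964 = 212
Band 4: 1100 × 0.932 = 1025
Band 5: 1800 × 0.935 + 1010 × 0.334 = 1683 + 337 = 2020
→ [1138, 471, 212, 1025, 2020]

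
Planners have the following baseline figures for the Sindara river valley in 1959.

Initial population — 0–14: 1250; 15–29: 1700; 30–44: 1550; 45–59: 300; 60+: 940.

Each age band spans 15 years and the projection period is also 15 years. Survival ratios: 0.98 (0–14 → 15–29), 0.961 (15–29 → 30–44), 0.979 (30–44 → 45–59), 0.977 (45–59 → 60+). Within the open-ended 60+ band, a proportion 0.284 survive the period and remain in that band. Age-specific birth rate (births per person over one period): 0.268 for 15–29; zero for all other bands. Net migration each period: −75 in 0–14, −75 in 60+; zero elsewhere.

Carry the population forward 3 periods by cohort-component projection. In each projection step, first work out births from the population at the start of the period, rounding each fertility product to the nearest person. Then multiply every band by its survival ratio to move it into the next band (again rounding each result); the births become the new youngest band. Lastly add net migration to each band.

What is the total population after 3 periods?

Call the groups 1 to 5, youngest first.
— Period 1 —
Births: 1700 * 0.268 = 456
Group 2: 1250 * 0.98 = 1225
Group 3: 1700 * 0.961 = 1634
Group 4: 1550 * 0.979 = 1517
Group 5: 300 * 0.977 + 940 * 0.284 = 293 + 267 = 560
Net migration: Group 1 − 75 → 381; Group 5 − 75 → 485
Giving 381 / 1225 / 1634 / 1517 / 485.
— Period 2 —
Births: 1225 * 0.268 = 328
Group 2: 381 * 0.98 = 373
Group 3: 1225 * 0.961 = 1177
Group 4: 1634 * 0.979 = 1600
Group 5: 1517 * 0.977 + 485 * 0.284 = 1482 + 138 = 1620
Net migration: Group 1 − 75 → 253; Group 5 − 75 → 1545
Giving 253 / 373 / 1177 / 1600 / 1545.
— Period 3 —
Births: 373 * 0.268 = 100
Group 2: 253 * 0.98 = 248
Group 3: 373 * 0.961 = 358
Group 4: 1177 * 0.979 = 1152
Group 5: 1600 * 0.977 + 1545 * 0.284 = 1563 + 439 = 2002
Net migration: Group 1 − 75 → 25; Group 5 − 75 → 1927
Giving 25 / 248 / 358 / 1152 / 1927.
Total after period 3: 25 + 248 + 358 + 1152 + 1927 = 3710

3710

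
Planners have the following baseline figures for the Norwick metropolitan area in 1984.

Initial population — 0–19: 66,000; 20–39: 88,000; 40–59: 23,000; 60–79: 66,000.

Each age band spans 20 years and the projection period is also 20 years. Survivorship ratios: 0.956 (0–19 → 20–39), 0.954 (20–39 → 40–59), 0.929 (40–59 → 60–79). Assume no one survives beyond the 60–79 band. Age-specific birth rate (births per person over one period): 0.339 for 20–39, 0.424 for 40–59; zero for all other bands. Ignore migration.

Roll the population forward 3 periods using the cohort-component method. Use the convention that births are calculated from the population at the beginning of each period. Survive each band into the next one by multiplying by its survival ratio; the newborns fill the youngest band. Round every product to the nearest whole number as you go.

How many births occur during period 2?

56986

Period 1:
Births: 88000 × 0.339 = 29832 ; 23000 × 0.424 = 9752 → total 39584
20–39: 66000 × 0.956 = 63096
40–59: 88000 × 0.954 = 83952
60–79: 23000 × 0.929 = 21367
End of period: [39584, 63096, 83952, 21367]
Period 2:
Births: 63096 × 0.339 = 21390 ; 83952 × 0.424 = 35596 → total 56986
20–39: 39584 × 0.956 = 37842
40–59: 63096 × 0.954 = 60194
60–79: 83952 × 0.929 = 77991
End of period: [56986, 37842, 60194, 77991]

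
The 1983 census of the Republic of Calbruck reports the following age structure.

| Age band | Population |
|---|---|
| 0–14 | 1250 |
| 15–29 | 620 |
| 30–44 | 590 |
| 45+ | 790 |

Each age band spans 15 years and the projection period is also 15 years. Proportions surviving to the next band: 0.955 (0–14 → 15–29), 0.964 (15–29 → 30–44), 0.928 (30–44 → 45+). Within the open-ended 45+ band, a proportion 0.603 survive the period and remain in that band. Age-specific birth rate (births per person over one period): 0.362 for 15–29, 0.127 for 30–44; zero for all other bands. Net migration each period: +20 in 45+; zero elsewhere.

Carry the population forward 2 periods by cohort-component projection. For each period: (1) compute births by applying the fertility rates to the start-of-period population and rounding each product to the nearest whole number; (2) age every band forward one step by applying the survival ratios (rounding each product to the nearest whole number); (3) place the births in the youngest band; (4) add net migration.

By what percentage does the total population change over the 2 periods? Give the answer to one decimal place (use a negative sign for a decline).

-3.1

Call the bands 1 to 4, youngest first.
[period 1]
Births: 620 × 0.362 = 224  |  590 × 0.127 = 75 → 299
Band 2: 1250 × 0.955 = 1194
Band 3: 620 × 0.964 = 598
Band 4: 590 × 0.928 + 790 × 0.603 = 548 + 476 = 1024
Net migration: Band 4 + 20 → 1044
End of period: [299, 1194, 598, 1044]
[period 2]
Births: 1194 × 0.362 = 432  |  598 × 0.127 = 76 → 508
Band 2: 299 × 0.955 = 286
Band 3: 1194 × 0.964 = 1151
Band 4: 598 × 0.928 + 1044 × 0.603 = 555 + 630 = 1185
Net migration: Band 4 + 20 → 1205
End of period: [508, 286, 1151, 1205]
Total: 3250 → 3150; change = -100; percentage change = -3.1%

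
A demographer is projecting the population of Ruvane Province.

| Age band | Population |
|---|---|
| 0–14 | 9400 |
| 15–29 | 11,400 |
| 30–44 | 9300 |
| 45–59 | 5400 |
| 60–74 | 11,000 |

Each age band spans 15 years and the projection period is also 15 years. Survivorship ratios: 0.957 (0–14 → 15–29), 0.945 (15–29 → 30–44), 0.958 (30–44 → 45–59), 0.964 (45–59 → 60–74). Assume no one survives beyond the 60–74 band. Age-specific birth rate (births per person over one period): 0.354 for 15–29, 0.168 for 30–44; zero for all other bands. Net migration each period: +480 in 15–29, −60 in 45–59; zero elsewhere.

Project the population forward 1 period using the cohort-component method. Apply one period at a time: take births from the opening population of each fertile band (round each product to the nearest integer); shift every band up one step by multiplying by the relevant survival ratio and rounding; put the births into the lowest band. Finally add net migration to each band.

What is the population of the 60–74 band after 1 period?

Let group 1 be 0–14 through group 5 = 60–74.
[period 1]
Births: 11400 × 0.354 = 4036 ; 9300 × 0.168 = 1562 → 5598
Group 2: 9400 × 0.957 = 8996
Group 3: 11400 × 0.945 = 10773
Group 4: 9300 × 0.958 = 8909
Group 5: 5400 × 0.964 = 5206
Net migration: Group 2 + 480 → 9476; Group 4 − 60 → 8849
End of period: [5598, 9476, 10773, 8849, 5206]

5206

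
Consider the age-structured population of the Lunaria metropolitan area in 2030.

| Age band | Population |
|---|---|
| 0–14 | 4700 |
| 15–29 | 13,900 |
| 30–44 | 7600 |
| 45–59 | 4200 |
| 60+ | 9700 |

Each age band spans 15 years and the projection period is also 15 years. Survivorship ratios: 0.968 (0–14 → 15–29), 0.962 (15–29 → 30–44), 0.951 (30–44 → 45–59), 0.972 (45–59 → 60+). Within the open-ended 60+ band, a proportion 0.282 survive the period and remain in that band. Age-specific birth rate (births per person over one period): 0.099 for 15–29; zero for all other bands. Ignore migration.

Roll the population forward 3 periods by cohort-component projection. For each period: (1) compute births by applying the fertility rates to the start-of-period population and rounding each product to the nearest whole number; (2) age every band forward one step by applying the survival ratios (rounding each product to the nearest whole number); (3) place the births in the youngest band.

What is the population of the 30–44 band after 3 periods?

(Groups numbered youngest = 1 to oldest = 5.)
[period 1]
Births: 13900 × 0.099 = 1376
Group 2: 4700 × 0.968 = 4550
Group 3: 13900 × 0.962 = 13372
Group 4: 7600 × 0.951 = 7228
Group 5: 4200 × 0.972 + 9700 × 0.282 = 4082 + 2735 = 6817
→ [1376, 4550, 13372, 7228, 6817]
[period 2]
Births: 4550 × 0.099 = 450
Group 2: 1376 × 0.968 = 1332
Group 3: 4550 × 0.962 = 4377
Group 4: 13372 × 0.951 = 12717
Group 5: 7228 × 0.972 + 6817 × 0.282 = 7026 + 1922 = 8948
→ [450, 1332, 4377, 12717, 8948]
[period 3]
Births: 1332 × 0.099 = 132
Group 2: 450 × 0.968 = 436
Group 3: 1332 × 0.962 = 1281
Group 4: 4377 × 0.951 = 4163
Group 5: 12717 × 0.972 + 8948 × 0.282 = 12361 + 2523 = 14884
→ [132, 436, 1281, 4163, 14884]

1281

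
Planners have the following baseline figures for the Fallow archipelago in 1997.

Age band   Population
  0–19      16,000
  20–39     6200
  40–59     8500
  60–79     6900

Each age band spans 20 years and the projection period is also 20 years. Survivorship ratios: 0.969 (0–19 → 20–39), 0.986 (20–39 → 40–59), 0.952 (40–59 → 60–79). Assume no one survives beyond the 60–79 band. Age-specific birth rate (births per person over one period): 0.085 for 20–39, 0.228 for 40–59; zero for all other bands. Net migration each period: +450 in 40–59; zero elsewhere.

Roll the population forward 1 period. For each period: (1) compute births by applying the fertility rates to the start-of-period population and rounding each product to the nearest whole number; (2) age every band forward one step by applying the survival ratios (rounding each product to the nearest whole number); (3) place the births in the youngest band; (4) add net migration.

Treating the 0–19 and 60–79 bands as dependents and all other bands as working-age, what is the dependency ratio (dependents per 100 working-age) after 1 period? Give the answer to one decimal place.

Period 1.
Births: 6200 × 0.085 = 527  |  8500 × 0.228 = 1938 → total 2465
20–39: 16000 × 0.969 = 15504
40–59: 6200 × 0.986 = 6113
60–79: 8500 × 0.952 = 8092
Net migration: 40–59 + 450 → 6563
End of period: [2465, 15504, 6563, 8092]
Dependents (band 0–19 + band 60–79) = 2465 + 8092 = 10557; working-age = 22067; ratio = 10557/22067 × 100 = 47.8

47.8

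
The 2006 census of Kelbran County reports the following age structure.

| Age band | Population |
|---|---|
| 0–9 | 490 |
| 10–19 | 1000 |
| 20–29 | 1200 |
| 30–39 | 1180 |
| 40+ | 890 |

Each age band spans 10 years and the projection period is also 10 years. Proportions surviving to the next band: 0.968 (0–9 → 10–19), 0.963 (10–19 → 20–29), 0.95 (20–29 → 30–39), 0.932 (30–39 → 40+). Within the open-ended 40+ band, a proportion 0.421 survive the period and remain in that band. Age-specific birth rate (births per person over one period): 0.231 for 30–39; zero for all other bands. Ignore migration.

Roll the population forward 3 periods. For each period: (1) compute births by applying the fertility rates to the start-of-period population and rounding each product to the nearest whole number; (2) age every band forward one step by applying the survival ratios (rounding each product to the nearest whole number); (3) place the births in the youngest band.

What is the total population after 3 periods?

Numbering the groups 1..5 from youngest to oldest:
After projecting period 1:
Births: 1180 * 0.231 = 273
Group 2: 490 * 0.968 = 474
Group 3: 1000 * 0.963 = 963
Group 4: 1200 * 0.95 = 1140
Group 5: 1180 * 0.932 + 890 * 0.421 = 1100 + 375 = 1475
→ [273, 474, 963, 1140, 1475]
After projecting period 2:
Births: 1140 * 0.231 = 263
Group 2: 273 * 0.968 = 264
Group 3: 474 * 0.963 = 456
Group 4: 963 * 0.95 = 915
Group 5: 1140 * 0.932 + 1475 * 0.421 = 1062 + 621 = 1683
→ [263, 264, 456, 915, 1683]
After projecting period 3:
Births: 915 * 0.231 = 211
Group 2: 263 * 0.968 = 255
Group 3: 264 * 0.963 = 254
Group 4: 456 * 0.95 = 433
Group 5: 915 * 0.932 + 1683 * 0.421 = 853 + 709 = 1562
→ [211, 255, 254, 433, 1562]
Total after period 3: 211 + 255 + 254 + 433 + 1562 = 2715

2715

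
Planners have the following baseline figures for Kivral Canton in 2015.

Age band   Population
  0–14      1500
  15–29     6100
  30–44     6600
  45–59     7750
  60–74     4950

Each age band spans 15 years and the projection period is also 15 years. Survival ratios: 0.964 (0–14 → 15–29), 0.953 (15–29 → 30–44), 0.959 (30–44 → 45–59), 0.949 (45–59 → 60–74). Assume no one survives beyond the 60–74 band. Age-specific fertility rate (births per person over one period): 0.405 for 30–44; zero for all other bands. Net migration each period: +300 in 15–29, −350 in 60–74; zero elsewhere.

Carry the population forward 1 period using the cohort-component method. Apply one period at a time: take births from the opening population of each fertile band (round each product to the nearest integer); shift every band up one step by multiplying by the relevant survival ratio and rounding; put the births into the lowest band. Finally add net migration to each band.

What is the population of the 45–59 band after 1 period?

6329

Let group 1 be 0–14 through group 5 = 60–74.
— Period 1 —
Births: 6600 * 0.405 = 2673
Group 2: 1500 * 0.964 = 1446
Group 3: 6100 * 0.953 = 5813
Group 4: 6600 * 0.959 = 6329
Group 5: 7750 * 0.949 = 7355
Net migration: Group 2 + 300 → 1746; Group 5 − 350 → 7005
End of period: [2673, 1746, 5813, 6329, 7005]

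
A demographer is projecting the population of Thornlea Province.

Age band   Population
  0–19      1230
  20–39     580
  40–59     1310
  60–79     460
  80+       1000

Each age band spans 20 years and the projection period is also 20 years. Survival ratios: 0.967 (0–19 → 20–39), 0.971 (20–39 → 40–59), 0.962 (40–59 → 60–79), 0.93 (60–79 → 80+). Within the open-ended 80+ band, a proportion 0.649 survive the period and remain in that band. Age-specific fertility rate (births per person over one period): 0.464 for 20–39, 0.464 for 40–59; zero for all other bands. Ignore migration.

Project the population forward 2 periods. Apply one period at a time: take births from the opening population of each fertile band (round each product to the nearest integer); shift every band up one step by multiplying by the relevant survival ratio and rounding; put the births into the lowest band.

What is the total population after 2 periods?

5229

Call the groups 1 to 5, youngest first.
— Period 1 —
Births: 580 × 0.464 = 269, 1310 × 0.464 = 608 — total 877
Group 2: 1230 × 0.967 = 1189
Group 3: 580 × 0.971 = 563
Group 4: 1310 × 0.962 = 1260
Group 5: 460 × 0.93 + 1000 × 0.649 = 428 + 649 = 1077
Giving 877 / 1189 / 563 / 1260 / 1077.
— Period 2 —
Births: 1189 × 0.464 = 552, 563 × 0.464 = 261 — total 813
Group 2: 877 × 0.967 = 848
Group 3: 1189 × 0.971 = 1155
Group 4: 563 × 0.962 = 542
Group 5: 1260 × 0.93 + 1077 × 0.649 = 1172 + 699 = 1871
Giving 813 / 848 / 1155 / 542 / 1871.
Total after period 2: 813 + 848 + 1155 + 542 + 1871 = 5229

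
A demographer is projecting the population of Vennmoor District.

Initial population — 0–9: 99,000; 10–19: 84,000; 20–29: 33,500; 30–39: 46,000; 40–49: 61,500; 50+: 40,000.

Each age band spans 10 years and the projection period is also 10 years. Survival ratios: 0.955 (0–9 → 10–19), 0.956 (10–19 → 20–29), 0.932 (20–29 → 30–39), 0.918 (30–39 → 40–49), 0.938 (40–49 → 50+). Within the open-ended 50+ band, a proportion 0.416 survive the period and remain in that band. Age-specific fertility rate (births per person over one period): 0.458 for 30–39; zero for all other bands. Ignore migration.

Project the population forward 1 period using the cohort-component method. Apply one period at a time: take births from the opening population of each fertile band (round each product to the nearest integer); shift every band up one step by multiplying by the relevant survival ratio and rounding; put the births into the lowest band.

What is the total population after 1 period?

343694

Call the groups 1 to 6, youngest first.
[period 1]
Births: 46000 * 0.458 = 21068
Group 2: 99000 * 0.955 = 94545
Group 3: 84000 * 0.956 = 80304
Group 4: 33500 * 0.932 = 31222
Group 5: 46000 * 0.918 = 42228
Group 6: 61500 * 0.938 + 40000 * 0.416 = 57687 + 16640 = 74327
Giving 21068 / 94545 / 80304 / 31222 / 42228 / 74327.
Total after period 1: 21068 + 94545 + 80304 + 31222 + 42228 + 74327 = 343694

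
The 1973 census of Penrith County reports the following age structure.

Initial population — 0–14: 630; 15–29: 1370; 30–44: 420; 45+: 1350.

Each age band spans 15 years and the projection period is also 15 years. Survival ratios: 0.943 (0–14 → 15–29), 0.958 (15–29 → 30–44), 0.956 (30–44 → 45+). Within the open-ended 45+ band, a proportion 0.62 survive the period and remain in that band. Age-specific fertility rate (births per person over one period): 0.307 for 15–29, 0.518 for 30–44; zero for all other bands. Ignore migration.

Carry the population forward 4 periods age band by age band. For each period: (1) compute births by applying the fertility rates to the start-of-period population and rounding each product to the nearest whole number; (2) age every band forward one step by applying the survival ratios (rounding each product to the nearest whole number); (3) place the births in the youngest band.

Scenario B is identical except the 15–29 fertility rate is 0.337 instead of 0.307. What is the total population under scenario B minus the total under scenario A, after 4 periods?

128

Period 1:
Births: 1370 * 0.307 = 421, 420 * 0.518 = 218 → total 639
15–29: 630 * 0.943 = 594
30–44: 1370 * 0.958 = 1312
45+: 420 * 0.956 + 1350 * 0.62 = 402 + 837 = 1239
End of period: [639, 594, 1312, 1239]
Period 2:
Births: 594 * 0.307 = 182, 1312 * 0.518 = 680 → total 862
15–29: 639 * 0.943 = 603
30–44: 594 * 0.958 = 569
45+: 1312 * 0.956 + 1239 * 0.62 = 1254 + 768 = 2022
End of period: [862, 603, 569, 2022]
Period 3:
Births: 603 * 0.307 = 185, 569 * 0.518 = 295 → total 480
15–29: 862 * 0.943 = 813
30–44: 603 * 0.958 = 578
45+: 569 * 0.956 + 2022 * 0.62 = 544 + 1254 = 1798
End of period: [480, 813, 578, 1798]
Period 4:
Births: 813 * 0.307 = 250, 578 * 0.518 = 299 → total 549
15–29: 480 * 0.943 = 453
30–44: 813 * 0.958 = 779
45+: 578 * 0.956 + 1798 * 0.62 = 553 + 1115 = 1668
End of period: [549, 453, 779, 1668]
Scenario A total after 4 periods: 3449
Scenario B projection —
Period 1:
Births: 1370 * 0.337 = 462, 420 * 0.518 = 218 → total 680
15–29: 630 * 0.943 = 594
30–44: 1370 * 0.958 = 1312
45+: 420 * 0.956 + 1350 * 0.62 = 402 + 837 = 1239
End of period: [680, 594, 1312, 1239]
Period 2:
Births: 594 * 0.337 = 200, 1312 * 0.518 = 680 → total 880
15–29: 680 * 0.943 = 641
30–44: 594 * 0.958 = 569
45+: 1312 * 0.956 + 1239 * 0.62 = 1254 + 768 = 2022
End of period: [880, 641, 569, 2022]
Period 3:
Births: 641 * 0.337 = 216, 569 * 0.518 = 295 → total 511
15–29: 880 * 0.943 = 830
30–44: 641 * 0.958 = 614
45+: 569 * 0.956 + 2022 * 0.62 = 544 + 1254 = 1798
End of period: [511, 830, 614, 1798]
Period 4:
Births: 830 * 0.337 = 280, 614 * 0.518 = 318 → total 598
15–29: 511 * 0.943 = 482
30–44: 830 * 0.958 = 795
45+: 614 * 0.956 + 1798 * 0.62 = 587 + 1115 = 1702
End of period: [598, 482, 795, 1702]
Scenario B total after 4 periods: 3577
Difference B − A = 3577 − 3449 = 128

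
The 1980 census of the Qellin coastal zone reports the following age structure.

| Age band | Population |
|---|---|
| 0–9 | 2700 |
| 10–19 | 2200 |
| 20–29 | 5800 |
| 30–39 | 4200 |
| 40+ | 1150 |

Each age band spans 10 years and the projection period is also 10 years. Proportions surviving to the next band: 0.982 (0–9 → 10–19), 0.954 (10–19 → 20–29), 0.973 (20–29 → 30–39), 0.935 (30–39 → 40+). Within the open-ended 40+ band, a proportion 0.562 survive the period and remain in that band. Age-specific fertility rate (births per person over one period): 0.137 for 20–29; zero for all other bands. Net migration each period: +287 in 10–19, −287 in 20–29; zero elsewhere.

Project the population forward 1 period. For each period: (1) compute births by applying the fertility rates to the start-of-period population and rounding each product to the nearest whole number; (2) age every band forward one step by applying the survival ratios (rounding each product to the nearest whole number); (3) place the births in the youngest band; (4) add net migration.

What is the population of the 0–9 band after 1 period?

After projecting period 1:
Births: 5800 × 0.137 = 795
10–19: 2700 × 0.982 = 2651
20–29: 2200 × 0.954 = 2099
30–39: 5800 × 0.973 = 5643
40+: 4200 × 0.935 + 1150 × 0.562 = 3927 + 646 = 4573
Net migration: 10–19 + 287 → 2938; 20–29 − 287 → 1812
→ [795, 2938, 1812, 5643, 4573]

795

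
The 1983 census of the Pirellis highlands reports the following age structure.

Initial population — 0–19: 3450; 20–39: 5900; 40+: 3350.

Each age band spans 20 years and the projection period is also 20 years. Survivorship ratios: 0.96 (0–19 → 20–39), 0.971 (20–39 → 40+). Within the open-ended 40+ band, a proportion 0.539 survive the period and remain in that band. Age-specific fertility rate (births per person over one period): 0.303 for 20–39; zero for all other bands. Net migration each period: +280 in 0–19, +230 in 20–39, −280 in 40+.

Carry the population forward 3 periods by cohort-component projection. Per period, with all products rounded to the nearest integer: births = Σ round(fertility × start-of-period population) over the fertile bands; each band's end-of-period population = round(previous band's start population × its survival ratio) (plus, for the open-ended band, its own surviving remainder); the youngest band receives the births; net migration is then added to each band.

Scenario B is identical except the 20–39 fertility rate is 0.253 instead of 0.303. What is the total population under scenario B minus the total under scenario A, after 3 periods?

-627

Numbering the groups 1..3 from youngest to oldest:
[period 1]
Births: 5900 * 0.303 = 1788
Group 2: 3450 * 0.96 = 3312
Group 3: 5900 * 0.971 + 3350 * 0.539 = 5729 + 1806 = 7535
Net migration: Group 1 + 280 → 2068; Group 2 + 230 → 3542; Group 3 − 280 → 7255
→ [2068, 3542, 7255]
[period 2]
Births: 3542 * 0.303 = 1073
Group 2: 2068 * 0.96 = 1985
Group 3: 3542 * 0.971 + 7255 * 0.539 = 3439 + 3910 = 7349
Net migration: Group 1 + 280 → 1353; Group 2 + 230 → 2215; Group 3 − 280 → 7069
→ [1353, 2215, 7069]
[period 3]
Births: 2215 * 0.303 = 671
Group 2: 1353 * 0.96 = 1299
Group 3: 2215 * 0.971 + 7069 * 0.539 = 2151 + 3810 = 5961
Net migration: Group 1 + 280 → 951; Group 2 + 230 → 1529; Group 3 − 280 → 5681
→ [951, 1529, 5681]
Scenario A total after 3 periods: 8161
Scenario B projection —
[period 1]
Births: 5900 * 0.253 = 1493
Group 2: 3450 * 0.96 = 3312
Group 3: 5900 * 0.971 + 3350 * 0.539 = 5729 + 1806 = 7535
Net migration: Group 1 + 280 → 1773; Group 2 + 230 → 3542; Group 3 − 280 → 7255
→ [1773, 3542, 7255]
[period 2]
Births: 3542 * 0.253 = 896
Group 2: 1773 * 0.96 = 1702
Group 3: 3542 * 0.971 + 7255 * 0.539 = 3439 + 3910 = 7349
Net migration: Group 1 + 280 → 1176; Group 2 + 230 → 1932; Group 3 − 280 → 7069
→ [1176, 1932, 7069]
[period 3]
Births: 1932 * 0.253 = 489
Group 2: 1176 * 0.96 = 1129
Group 3: 1932 * 0.971 + 7069 * 0.539 = 1876 + 3810 = 5686
Net migration: Group 1 + 280 → 769; Group 2 + 230 → 1359; Group 3 − 280 → 5406
→ [769, 1359, 5406]
Scenario B total after 3 periods: 7534
Difference B − A = 7534 − 8161 = -627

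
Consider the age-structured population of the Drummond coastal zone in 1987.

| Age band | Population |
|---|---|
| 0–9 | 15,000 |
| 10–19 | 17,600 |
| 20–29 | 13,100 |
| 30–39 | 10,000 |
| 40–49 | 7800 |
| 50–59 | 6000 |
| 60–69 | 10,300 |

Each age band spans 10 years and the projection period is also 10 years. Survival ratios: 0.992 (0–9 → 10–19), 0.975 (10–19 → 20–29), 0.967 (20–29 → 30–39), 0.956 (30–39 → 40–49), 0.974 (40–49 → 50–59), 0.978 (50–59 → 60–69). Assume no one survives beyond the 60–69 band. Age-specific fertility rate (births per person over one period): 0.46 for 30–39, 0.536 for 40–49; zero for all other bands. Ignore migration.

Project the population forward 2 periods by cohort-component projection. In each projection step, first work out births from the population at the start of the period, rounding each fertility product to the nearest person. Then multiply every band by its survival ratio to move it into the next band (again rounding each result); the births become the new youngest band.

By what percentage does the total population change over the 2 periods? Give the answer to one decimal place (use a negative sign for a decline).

-0.2

Period 1:
Births: 10000 × 0.46 = 4600, 7800 × 0.536 = 4181 — total 8781
10–19: 15000 × 0.992 = 14880
20–29: 17600 × 0.975 = 17160
30–39: 13100 × 0.967 = 12668
40–49: 10000 × 0.956 = 9560
50–59: 7800 × 0.974 = 7597
60–69: 6000 × 0.978 = 5868
Population now: 0–9=8781, 10–19=14880, 20–29=17160, 30–39=12668, 40–49=9560, 50–59=7597, 60–69=5868
Period 2:
Births: 12668 × 0.46 = 5827, 9560 × 0.536 = 5124 — total 10951
10–19: 8781 × 0.992 = 8711
20–29: 14880 × 0.975 = 14508
30–39: 17160 × 0.967 = 16594
40–49: 12668 × 0.956 = 12111
50–59: 9560 × 0.974 = 9311
60–69: 7597 × 0.978 = 7430
Population now: 0–9=10951, 10–19=8711, 20–29=14508, 30–39=16594, 40–49=12111, 50–59=9311, 60–69=7430
Total: 79800 → 79616; change = -184; percentage change = -0.2%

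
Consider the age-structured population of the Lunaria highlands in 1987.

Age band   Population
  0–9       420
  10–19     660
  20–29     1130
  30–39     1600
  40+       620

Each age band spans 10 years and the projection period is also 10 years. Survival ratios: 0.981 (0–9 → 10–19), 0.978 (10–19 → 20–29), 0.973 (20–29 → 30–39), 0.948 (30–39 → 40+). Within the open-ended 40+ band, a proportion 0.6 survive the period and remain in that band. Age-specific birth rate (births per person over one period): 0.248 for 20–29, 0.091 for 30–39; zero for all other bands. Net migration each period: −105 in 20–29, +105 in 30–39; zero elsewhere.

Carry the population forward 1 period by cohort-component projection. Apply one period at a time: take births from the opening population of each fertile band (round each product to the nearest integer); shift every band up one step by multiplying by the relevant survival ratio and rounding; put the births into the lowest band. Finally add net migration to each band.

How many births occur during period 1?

426

Let group 1 be 0–9 through group 5 = 40+.
[period 1]
Births: 1130 * 0.248 = 280 ; 1600 * 0.091 = 146 ⇒ total 426
Group 2: 420 * 0.981 = 412
Group 3: 660 * 0.978 = 645
Group 4: 1130 * 0.973 = 1099
Group 5: 1600 * 0.948 + 620 * 0.6 = 1517 + 372 = 1889
Net migration: Group 3 − 105 → 540; Group 4 + 105 → 1204
→ [426, 412, 540, 1204, 1889]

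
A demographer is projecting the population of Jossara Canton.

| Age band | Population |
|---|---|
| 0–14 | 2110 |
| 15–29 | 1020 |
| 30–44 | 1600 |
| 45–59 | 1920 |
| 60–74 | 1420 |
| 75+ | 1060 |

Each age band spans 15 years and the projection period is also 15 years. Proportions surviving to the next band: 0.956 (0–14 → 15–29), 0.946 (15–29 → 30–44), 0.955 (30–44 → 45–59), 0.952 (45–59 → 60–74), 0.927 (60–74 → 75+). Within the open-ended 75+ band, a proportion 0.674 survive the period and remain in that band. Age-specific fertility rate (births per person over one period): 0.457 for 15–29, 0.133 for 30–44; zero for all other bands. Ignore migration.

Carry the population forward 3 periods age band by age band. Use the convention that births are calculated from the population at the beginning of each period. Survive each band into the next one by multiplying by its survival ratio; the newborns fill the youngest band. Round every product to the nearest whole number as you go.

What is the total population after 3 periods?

8282

Let band 1 be 0–14 through band 6 = 75+.
After projecting period 1:
Births: 1020 × 0.457 = 466  |  1600 × 0.133 = 213 → 679
Band 2: 2110 × 0.956 = 2017
Band 3: 1020 × 0.946 = 965
Band 4: 1600 × 0.955 = 1528
Band 5: 1920 × 0.952 = 1828
Band 6: 1420 × 0.927 + 1060 × 0.674 = 1316 + 714 = 2030
→ [679, 2017, 965, 1528, 1828, 2030]
After projecting period 2:
Births: 2017 × 0.457 = 922  |  965 × 0.133 = 128 → 1050
Band 2: 679 × 0.956 = 649
Band 3: 2017 × 0.946 = 1908
Band 4: 965 × 0.955 = 922
Band 5: 1528 × 0.952 = 1455
Band 6: 1828 × 0.927 + 2030 × 0.674 = 1695 + 1368 = 3063
→ [1050, 649, 1908, 922, 1455, 3063]
After projecting period 3:
Births: 649 × 0.457 = 297  |  1908 × 0.133 = 254 → 551
Band 2: 1050 × 0.956 = 1004
Band 3: 649 × 0.946 = 614
Band 4: 1908 × 0.955 = 1822
Band 5: 922 × 0.952 = 878
Band 6: 1455 × 0.927 + 3063 × 0.674 = 1349 + 2064 = 3413
→ [551, 1004, 614, 1822, 878, 3413]
Total after period 3: 551 + 1004 + 614 + 1822 + 878 + 3413 = 8282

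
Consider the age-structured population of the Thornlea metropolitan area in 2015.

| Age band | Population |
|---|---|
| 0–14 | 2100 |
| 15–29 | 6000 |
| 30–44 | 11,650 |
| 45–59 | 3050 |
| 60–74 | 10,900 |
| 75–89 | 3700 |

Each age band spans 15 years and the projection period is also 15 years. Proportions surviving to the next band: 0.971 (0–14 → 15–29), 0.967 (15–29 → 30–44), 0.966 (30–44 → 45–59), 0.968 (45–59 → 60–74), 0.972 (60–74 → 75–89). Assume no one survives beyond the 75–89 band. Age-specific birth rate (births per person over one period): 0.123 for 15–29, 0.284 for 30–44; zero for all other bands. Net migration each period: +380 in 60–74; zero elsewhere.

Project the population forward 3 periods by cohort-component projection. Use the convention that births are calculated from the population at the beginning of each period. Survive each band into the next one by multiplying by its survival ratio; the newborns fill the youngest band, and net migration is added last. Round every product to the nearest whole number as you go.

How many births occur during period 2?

Period 1.
Births: 6000 × 0.123 = 738  |  11650 × 0.284 = 3309 — total 4047
15–29: 2100 × 0.971 = 2039
30–44: 6000 × 0.967 = 5802
45–59: 11650 × 0.966 = 11254
60–74: 3050 × 0.968 = 2952
75–89: 10900 × 0.972 = 10595
Net migration: 60–74 + 380 → 3332
End of period: [4047, 2039, 5802, 11254, 3332, 10595]
Period 2.
Births: 2039 × 0.123 = 251  |  5802 × 0.284 = 1648 — total 1899
15–29: 4047 × 0.971 = 3930
30–44: 2039 × 0.967 = 1972
45–59: 5802 × 0.966 = 5605
60–74: 11254 × 0.968 = 10894
75–89: 3332 × 0.972 = 3239
Net migration: 60–74 + 380 → 11274
End of period: [1899, 3930, 1972, 5605, 11274, 3239]

1899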